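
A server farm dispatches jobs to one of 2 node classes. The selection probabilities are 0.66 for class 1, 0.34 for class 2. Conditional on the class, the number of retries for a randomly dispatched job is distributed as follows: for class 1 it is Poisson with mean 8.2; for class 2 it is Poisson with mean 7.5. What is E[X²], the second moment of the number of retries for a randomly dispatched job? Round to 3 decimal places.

71.465

For each component E[X²] = Var + (mean)², giving 1: 75.44; 2: 63.75.
Overall E[X²] = 0.66·75.44 + 0.34·63.75 = 71.4654.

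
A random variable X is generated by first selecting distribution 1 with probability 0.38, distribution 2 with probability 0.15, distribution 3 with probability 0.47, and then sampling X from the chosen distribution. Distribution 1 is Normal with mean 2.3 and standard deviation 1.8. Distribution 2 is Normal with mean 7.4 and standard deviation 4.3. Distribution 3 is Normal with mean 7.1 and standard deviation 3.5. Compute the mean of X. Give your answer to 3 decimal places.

5.321

Component means — 1: 2.3; 2: 7.4; 3: 7.1.
E[X] = 0.38·2.3 + 0.15·7.4 + 0.47·7.1 = 5.321.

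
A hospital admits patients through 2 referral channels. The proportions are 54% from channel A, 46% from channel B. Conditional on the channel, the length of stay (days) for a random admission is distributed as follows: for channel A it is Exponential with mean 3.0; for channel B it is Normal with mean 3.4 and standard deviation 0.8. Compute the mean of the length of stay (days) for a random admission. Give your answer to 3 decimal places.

Component means — A: 3; B: 3.4.
E[X] = 0.54·3 + 0.46·3.4 = 3.184.

3.184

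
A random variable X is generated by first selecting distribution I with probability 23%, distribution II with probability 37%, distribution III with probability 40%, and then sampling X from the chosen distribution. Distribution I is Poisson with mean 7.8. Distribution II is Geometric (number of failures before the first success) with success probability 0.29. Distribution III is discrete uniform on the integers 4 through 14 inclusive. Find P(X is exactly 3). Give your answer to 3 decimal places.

0.046

Conditional on each component, P(X = 3): I: 0.0324068; II: 0.103794; III: 0.
By total probability, P(X = 3) = 0.23·0.0324068 + 0.37·0.103794 + 0.4·0 = 0.0458574.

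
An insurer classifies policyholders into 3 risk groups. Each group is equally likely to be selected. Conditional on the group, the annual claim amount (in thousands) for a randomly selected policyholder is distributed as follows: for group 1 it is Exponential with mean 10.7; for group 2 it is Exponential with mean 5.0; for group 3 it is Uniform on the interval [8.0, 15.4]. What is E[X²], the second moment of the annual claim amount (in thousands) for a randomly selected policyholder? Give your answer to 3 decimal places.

For each component E[X²] = Var + (mean)², giving 1: 228.98; 2: 50; 3: 141.453.
Overall E[X²] = 0.333333·228.98 + 0.333333·50 + 0.333333·141.453 = 140.144.

140.144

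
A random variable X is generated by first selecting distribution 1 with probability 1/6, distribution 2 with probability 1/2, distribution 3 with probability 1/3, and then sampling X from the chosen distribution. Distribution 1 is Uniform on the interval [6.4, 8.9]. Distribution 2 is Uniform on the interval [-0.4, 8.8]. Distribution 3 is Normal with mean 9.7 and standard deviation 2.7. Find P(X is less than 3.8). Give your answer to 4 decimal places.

0.2331

Conditional on each component, P(X < 3.8): 1: 0; 2: 0.456522; 3: 0.0144376.
By total probability, P(X < 3.8) = 0.166667·0 + 0.5·0.456522 + 0.333333·0.0144376 = 0.233073.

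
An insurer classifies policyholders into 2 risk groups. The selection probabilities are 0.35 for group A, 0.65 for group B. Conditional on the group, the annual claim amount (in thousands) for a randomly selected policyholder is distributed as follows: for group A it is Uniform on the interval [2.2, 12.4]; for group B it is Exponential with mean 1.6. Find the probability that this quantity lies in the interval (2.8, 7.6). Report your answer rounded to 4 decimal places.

0.2720

Conditional on each group, P(2.8 < X < 7.6): A: 0.470588; B: 0.165122.
By total probability, P(2.8 < X < 7.6) = 0.35·0.470588 + 0.65·0.165122 = 0.272035.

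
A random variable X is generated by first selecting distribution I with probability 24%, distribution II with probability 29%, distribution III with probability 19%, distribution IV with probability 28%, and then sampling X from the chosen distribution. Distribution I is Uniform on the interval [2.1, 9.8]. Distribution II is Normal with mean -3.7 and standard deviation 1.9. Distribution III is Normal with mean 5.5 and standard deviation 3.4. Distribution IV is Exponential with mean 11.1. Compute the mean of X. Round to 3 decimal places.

4.508

Component means — I: 5.95; II: -3.7; III: 5.5; IV: 11.1.
E[X] = 0.24·5.95 + 0.29·-3.7 + 0.19·5.5 + 0.28·11.1 = 4.508.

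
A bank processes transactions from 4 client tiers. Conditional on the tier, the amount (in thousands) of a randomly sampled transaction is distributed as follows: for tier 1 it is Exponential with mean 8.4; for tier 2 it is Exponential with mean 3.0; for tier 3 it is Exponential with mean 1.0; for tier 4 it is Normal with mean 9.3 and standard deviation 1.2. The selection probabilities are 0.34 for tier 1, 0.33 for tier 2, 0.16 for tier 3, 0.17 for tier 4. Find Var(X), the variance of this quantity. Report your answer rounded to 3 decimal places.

Per component, 1: μ=8.4, E[X²]=141.12; 2: μ=3, E[X²]=18; 3: μ=1, E[X²]=2; 4: μ=9.3, E[X²]=87.93.
E[X] = 0.34·8.4 + 0.33·3 + 0.16·1 + 0.17·9.3 = 5.587.
E[X²] = 0.34·141.12 + 0.33·18 + 0.16·2 + 0.17·87.93 = 69.1889.
Var(X) = E[X²] − (E[X])² = 69.1889 − 31.2146 = 37.9743.

37.974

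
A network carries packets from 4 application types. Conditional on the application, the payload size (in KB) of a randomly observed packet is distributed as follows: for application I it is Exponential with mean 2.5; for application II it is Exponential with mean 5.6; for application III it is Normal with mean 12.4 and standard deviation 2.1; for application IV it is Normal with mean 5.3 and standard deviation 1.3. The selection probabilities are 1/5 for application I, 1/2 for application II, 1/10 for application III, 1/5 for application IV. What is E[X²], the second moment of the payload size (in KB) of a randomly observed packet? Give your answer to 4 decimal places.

For each component E[X²] = Var + (mean)², giving I: 12.5; II: 62.72; III: 158.17; IV: 29.78.
Overall E[X²] = 0.2·12.5 + 0.5·62.72 + 0.1·158.17 + 0.2·29.78 = 55.633.

55.6330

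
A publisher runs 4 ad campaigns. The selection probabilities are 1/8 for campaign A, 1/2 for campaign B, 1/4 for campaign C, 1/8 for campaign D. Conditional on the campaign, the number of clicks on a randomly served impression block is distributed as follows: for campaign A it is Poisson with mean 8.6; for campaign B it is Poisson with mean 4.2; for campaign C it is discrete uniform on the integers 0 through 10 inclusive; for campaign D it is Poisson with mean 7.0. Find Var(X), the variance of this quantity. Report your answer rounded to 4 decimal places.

Per component, A: μ=8.6, E[X²]=82.56; B: μ=4.2, E[X²]=21.84; C: μ=5, E[X²]=35; D: μ=7, E[X²]=56.
E[X] = 0.125·8.6 + 0.5·4.2 + 0.25·5 + 0.125·7 = 5.3.
E[X²] = 0.125·82.56 + 0.5·21.84 + 0.25·35 + 0.125·56 = 36.99.
Var(X) = E[X²] − (E[X])² = 36.99 − 28.09 = 8.9.

8.9000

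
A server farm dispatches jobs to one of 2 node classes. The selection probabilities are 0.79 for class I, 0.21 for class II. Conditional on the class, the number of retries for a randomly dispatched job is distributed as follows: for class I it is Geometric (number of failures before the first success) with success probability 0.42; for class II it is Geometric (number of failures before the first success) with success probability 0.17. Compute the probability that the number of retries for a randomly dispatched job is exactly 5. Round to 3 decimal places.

0.036

Conditional on each class, P(X = 5): I: 0.027567; II: 0.0669637.
By total probability, P(X = 5) = 0.79·0.027567 + 0.21·0.0669637 = 0.0358403.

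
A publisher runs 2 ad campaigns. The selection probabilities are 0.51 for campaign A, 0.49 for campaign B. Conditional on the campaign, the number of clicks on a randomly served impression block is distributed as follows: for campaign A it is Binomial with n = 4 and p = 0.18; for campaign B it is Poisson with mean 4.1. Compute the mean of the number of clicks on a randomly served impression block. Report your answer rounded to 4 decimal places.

Component means — A: 0.72; B: 4.1.
E[X] = 0.51·0.72 + 0.49·4.1 = 2.3762.

2.3762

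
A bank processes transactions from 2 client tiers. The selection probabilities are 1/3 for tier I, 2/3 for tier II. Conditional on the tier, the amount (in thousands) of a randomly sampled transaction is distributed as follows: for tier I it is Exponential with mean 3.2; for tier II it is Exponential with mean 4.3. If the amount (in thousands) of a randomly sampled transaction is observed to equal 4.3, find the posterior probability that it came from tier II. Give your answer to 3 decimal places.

0.677

Likelihoods f(4.3 | ·): I: 0.0815205; II: 0.0855534.
Posterior ∝ prior × likelihood. Numerator for II: 0.666667·0.0855534 = 0.0570356.
Normalizing constant: 0.333333·0.0815205 + 0.666667·0.0855534 = 0.0842091.
P(II | observation) = 0.0570356 / 0.0842091 = 0.677309.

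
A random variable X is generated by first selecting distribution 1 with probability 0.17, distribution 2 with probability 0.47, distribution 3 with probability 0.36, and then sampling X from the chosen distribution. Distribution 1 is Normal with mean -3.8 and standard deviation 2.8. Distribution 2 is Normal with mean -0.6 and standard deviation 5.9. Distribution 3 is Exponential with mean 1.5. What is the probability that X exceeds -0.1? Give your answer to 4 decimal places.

0.5950

Conditional on each component, P(X > -0.1): 1: 0.0931793; 2: 0.466232; 3: 1.
By total probability, P(X > -0.1) = 0.17·0.0931793 + 0.47·0.466232 + 0.36·1 = 0.594969.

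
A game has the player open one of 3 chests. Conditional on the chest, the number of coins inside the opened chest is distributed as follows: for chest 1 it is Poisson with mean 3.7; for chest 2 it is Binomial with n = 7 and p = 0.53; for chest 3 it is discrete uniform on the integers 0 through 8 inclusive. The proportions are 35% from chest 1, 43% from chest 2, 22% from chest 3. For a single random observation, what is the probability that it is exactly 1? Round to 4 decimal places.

Conditional on each chest, P(X = 1): 1: 0.091477; 2: 0.0399909; 3: 0.111111.
By total probability, P(X = 1) = 0.35·0.091477 + 0.43·0.0399909 + 0.22·0.111111 = 0.0736575.

0.0737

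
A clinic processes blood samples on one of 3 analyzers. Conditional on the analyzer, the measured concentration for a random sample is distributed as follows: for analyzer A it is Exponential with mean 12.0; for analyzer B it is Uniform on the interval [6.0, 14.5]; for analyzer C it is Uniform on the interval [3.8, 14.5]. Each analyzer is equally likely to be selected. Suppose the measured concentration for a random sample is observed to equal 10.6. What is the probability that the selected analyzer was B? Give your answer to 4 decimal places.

Likelihoods f(10.6 | ·): A: 0.0344502; B: 0.117647; C: 0.0934579.
Posterior ∝ prior × likelihood. Numerator for B: 0.333333·0.117647 = 0.0392157.
Normalizing constant: 0.333333·0.0344502 + 0.333333·0.117647 + 0.333333·0.0934579 = 0.0818517.
P(B | observation) = 0.0392157 / 0.0818517 = 0.479106.

0.4791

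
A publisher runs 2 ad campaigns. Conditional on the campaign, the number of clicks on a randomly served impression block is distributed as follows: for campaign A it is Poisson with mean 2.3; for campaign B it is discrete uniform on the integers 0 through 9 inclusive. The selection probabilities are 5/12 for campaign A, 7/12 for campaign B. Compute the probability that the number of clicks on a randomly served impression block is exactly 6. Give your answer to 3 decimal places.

0.067

Conditional on each campaign, P(X = 6): A: 0.0206138; B: 0.1.
By total probability, P(X = 6) = 0.416667·0.0206138 + 0.583333·0.1 = 0.0669224.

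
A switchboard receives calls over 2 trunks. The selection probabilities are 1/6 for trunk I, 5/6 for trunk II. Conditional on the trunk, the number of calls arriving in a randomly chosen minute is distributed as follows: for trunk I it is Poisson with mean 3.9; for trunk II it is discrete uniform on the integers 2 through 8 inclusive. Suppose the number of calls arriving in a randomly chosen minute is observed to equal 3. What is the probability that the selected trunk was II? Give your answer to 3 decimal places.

Likelihoods P(X=3 | ·): I: 0.200122; II: 0.142857.
Posterior ∝ prior × likelihood. Numerator for II: 0.833333·0.142857 = 0.119048.
Normalizing constant: 0.166667·0.200122 + 0.833333·0.142857 = 0.152401.
P(II | observation) = 0.119048 / 0.152401 = 0.781146.

0.781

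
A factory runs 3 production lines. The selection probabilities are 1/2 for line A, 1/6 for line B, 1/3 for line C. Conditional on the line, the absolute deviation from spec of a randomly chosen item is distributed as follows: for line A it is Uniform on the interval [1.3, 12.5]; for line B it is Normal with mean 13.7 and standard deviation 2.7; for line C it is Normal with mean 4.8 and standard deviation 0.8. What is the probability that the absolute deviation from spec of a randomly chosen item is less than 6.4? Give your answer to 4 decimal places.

0.5540

Conditional on each line, P(X < 6.4): A: 0.455357; B: 0.00342857; C: 0.97725.
By total probability, P(X < 6.4) = 0.5·0.455357 + 0.166667·0.00342857 + 0.333333·0.97725 = 0.554.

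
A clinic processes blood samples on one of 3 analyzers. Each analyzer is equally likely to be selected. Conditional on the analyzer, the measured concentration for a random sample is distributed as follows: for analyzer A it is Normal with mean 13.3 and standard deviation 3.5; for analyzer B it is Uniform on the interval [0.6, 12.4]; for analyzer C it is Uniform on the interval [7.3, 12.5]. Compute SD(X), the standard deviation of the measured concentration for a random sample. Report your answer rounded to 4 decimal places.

Per component, A: μ=13.3, E[X²]=189.14; B: μ=6.5, E[X²]=53.8533; C: μ=9.9, E[X²]=100.263.
E[X] = 0.333333·13.3 + 0.333333·6.5 + 0.333333·9.9 = 9.9.
E[X²] = 0.333333·189.14 + 0.333333·53.8533 + 0.333333·100.263 = 114.419.
Var(X) = E[X²] − (E[X])² = 114.419 − 98.01 = 16.4089.
SD(X) = √16.4089 = 4.05079.

4.0508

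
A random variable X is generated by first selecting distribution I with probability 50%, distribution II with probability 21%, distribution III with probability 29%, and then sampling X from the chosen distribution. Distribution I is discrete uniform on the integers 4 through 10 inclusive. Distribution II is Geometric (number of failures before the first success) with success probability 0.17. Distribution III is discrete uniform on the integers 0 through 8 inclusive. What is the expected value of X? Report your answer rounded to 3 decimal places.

Component means — I: 7; II: 4.88235; III: 4.
E[X] = 0.5·7 + 0.21·4.88235 + 0.29·4 = 5.68529.

5.685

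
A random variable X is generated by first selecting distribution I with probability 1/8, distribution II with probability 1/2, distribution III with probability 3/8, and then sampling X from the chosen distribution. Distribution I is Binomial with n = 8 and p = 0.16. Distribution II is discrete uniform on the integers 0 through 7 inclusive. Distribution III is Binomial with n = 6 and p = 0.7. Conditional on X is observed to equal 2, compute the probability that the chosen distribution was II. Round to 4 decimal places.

0.5374

Likelihoods P(X=2 | ·): I: 0.25181; II: 0.125; III: 0.059535.
Posterior ∝ prior × likelihood. Numerator for II: 0.5·0.125 = 0.0625.
Normalizing constant: 0.125·0.25181 + 0.5·0.125 + 0.375·0.059535 = 0.116302.
P(II | observation) = 0.0625 / 0.116302 = 0.537394.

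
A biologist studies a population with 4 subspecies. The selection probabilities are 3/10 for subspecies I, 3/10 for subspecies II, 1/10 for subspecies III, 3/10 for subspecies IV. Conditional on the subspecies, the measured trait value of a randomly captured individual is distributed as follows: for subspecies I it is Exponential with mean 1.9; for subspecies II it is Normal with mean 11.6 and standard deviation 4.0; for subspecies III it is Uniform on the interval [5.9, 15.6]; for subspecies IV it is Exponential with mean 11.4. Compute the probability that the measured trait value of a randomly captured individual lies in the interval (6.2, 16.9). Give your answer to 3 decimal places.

Conditional on each subspecies, P(6.2 < X < 16.9): I: 0.0381303; II: 0.818906; III: 0.969072; IV: 0.353424.
By total probability, P(6.2 < X < 16.9) = 0.3·0.0381303 + 0.3·0.818906 + 0.1·0.969072 + 0.3·0.353424 = 0.460045.

0.460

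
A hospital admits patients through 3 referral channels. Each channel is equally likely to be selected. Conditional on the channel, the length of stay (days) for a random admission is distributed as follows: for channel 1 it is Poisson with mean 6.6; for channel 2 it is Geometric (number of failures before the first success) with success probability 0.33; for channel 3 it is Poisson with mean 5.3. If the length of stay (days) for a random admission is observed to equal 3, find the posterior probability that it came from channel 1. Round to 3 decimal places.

0.226

Likelihoods P(X=3 | ·): 1: 0.0651834; 2: 0.0992518; 3: 0.123856.
Posterior ∝ prior × likelihood. Numerator for 1: 0.333333·0.0651834 = 0.0217278.
Normalizing constant: 0.333333·0.0651834 + 0.333333·0.0992518 + 0.333333·0.123856 = 0.0960969.
P(1 | observation) = 0.0217278 / 0.0960969 = 0.226103.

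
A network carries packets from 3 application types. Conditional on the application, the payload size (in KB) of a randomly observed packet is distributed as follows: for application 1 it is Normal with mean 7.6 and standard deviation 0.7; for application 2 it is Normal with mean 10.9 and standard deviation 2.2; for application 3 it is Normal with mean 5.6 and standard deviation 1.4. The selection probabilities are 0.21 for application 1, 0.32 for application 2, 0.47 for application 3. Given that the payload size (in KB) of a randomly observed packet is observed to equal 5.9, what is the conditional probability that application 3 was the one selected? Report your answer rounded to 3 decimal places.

0.925

Likelihoods f(5.9 | ·): 1: 0.0298598; 2: 0.0137044; 3: 0.278491.
Posterior ∝ prior × likelihood. Numerator for 3: 0.47·0.278491 = 0.130891.
Normalizing constant: 0.21·0.0298598 + 0.32·0.0137044 + 0.47·0.278491 = 0.141547.
P(3 | observation) = 0.130891 / 0.141547 = 0.924718.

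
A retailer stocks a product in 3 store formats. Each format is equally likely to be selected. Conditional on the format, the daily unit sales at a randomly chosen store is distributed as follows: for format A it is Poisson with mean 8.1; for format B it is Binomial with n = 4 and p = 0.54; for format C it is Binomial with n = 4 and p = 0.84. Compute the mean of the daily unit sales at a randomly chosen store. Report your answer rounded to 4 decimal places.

Component means — A: 8.1; B: 2.16; C: 3.36.
E[X] = 0.333333·8.1 + 0.333333·2.16 + 0.333333·3.36 = 4.54.

4.5400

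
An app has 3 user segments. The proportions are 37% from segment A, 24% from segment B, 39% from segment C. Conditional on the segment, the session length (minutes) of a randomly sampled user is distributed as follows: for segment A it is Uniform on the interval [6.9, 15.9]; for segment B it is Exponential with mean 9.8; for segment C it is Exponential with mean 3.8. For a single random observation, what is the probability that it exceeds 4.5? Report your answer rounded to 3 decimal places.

0.641

Conditional on each segment, P(X > 4.5): A: 1; B: 0.631799; C: 0.305988.
By total probability, P(X > 4.5) = 0.37·1 + 0.24·0.631799 + 0.39·0.305988 = 0.640967.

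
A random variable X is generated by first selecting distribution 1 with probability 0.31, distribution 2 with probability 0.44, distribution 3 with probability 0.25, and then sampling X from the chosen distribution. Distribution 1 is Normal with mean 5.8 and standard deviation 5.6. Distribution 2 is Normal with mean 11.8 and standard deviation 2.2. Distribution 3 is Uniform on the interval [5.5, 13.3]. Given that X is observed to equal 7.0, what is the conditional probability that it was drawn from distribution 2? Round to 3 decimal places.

0.121

Likelihoods f(7.0 | ·): 1: 0.0696227; 2: 0.0167801; 3: 0.128205.
Posterior ∝ prior × likelihood. Numerator for 2: 0.44·0.0167801 = 0.00738325.
Normalizing constant: 0.31·0.0696227 + 0.44·0.0167801 + 0.25·0.128205 = 0.0610176.
P(2 | observation) = 0.00738325 / 0.0610176 = 0.121002.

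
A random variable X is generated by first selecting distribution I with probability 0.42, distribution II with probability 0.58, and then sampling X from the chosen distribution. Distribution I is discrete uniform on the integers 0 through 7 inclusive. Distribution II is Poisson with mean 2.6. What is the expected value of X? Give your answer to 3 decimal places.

Component means — I: 3.5; II: 2.6.
E[X] = 0.42·3.5 + 0.58·2.6 = 2.978.

2.978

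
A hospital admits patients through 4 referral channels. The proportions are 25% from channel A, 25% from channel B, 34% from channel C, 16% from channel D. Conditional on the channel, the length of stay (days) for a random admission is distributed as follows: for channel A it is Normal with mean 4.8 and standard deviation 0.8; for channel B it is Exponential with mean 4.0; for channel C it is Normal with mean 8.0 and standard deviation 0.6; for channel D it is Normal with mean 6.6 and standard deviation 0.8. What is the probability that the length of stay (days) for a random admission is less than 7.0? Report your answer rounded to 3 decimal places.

Conditional on each channel, P(X < 7.0): A: 0.99702; B: 0.826226; C: 0.0477904; D: 0.691462.
By total probability, P(X < 7.0) = 0.25·0.99702 + 0.25·0.826226 + 0.34·0.0477904 + 0.16·0.691462 = 0.582694.

0.583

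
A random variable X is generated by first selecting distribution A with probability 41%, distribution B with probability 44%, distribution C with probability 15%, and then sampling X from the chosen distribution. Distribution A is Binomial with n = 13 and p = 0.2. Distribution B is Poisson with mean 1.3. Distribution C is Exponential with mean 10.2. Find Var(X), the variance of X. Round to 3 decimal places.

26.116

Per component, A: μ=2.6, E[X²]=8.84; B: μ=1.3, E[X²]=2.99; C: μ=10.2, E[X²]=208.08.
E[X] = 0.41·2.6 + 0.44·1.3 + 0.15·10.2 = 3.168.
E[X²] = 0.41·8.84 + 0.44·2.99 + 0.15·208.08 = 36.152.
Var(X) = E[X²] − (E[X])² = 36.152 − 10.0362 = 26.1158.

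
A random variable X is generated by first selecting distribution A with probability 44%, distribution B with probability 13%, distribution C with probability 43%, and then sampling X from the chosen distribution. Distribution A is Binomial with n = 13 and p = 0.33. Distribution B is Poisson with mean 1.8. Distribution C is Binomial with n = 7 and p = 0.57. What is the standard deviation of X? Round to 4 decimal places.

Per component, A: μ=4.29, E[X²]=21.2784; B: μ=1.8, E[X²]=5.04; C: μ=3.99, E[X²]=17.6358.
E[X] = 0.44·4.29 + 0.13·1.8 + 0.43·3.99 = 3.8373.
E[X²] = 0.44·21.2784 + 0.13·5.04 + 0.43·17.6358 = 17.6011.
Var(X) = E[X²] − (E[X])² = 17.6011 − 14.7249 = 2.87622.
SD(X) = √2.87622 = 1.69594.

1.6959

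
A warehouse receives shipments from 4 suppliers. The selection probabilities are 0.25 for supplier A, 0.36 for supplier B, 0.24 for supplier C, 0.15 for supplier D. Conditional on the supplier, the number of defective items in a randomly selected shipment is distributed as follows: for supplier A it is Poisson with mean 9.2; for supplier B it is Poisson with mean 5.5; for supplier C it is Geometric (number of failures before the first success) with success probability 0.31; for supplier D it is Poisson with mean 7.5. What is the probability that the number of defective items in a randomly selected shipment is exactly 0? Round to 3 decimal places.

0.076

Conditional on each supplier, P(X = 0): A: 0.000101039; B: 0.00408677; C: 0.31; D: 0.000553084.
By total probability, P(X = 0) = 0.25·0.000101039 + 0.36·0.00408677 + 0.24·0.31 + 0.15·0.000553084 = 0.0759795.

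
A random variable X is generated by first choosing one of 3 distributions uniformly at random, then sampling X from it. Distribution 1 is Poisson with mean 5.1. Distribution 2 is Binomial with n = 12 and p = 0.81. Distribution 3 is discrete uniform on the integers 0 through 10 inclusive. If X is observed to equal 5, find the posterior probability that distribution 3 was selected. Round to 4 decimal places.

0.3384

Likelihoods P(X=5 | ·): 1: 0.175294; 2: 0.00246846; 3: 0.0909091.
Posterior ∝ prior × likelihood. Numerator for 3: 0.333333·0.0909091 = 0.030303.
Normalizing constant: 0.333333·0.175294 + 0.333333·0.00246846 + 0.333333·0.0909091 = 0.0895573.
P(3 | observation) = 0.030303 / 0.0895573 = 0.338365.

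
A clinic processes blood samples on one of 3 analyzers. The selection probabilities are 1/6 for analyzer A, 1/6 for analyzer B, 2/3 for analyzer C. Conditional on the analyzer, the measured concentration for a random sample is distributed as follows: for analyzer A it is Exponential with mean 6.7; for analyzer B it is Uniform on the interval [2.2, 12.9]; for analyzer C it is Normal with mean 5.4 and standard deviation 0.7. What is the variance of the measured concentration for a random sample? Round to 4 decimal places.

Per component, A: μ=6.7, E[X²]=89.78; B: μ=7.55, E[X²]=66.5433; C: μ=5.4, E[X²]=29.65.
E[X] = 0.166667·6.7 + 0.166667·7.55 + 0.666667·5.4 = 5.975.
E[X²] = 0.166667·89.78 + 0.166667·66.5433 + 0.666667·29.65 = 45.8206.
Var(X) = E[X²] − (E[X])² = 45.8206 − 35.7006 = 10.1199.

10.1199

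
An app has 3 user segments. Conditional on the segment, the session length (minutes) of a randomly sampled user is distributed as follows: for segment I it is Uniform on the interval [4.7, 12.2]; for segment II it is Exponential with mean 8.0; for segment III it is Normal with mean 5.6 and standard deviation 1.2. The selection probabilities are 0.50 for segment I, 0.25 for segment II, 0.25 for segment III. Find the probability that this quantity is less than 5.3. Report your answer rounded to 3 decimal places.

0.261

Conditional on each segment, P(X < 5.3): I: 0.08; II: 0.484439; III: 0.401294.
By total probability, P(X < 5.3) = 0.5·0.08 + 0.25·0.484439 + 0.25·0.401294 = 0.261433.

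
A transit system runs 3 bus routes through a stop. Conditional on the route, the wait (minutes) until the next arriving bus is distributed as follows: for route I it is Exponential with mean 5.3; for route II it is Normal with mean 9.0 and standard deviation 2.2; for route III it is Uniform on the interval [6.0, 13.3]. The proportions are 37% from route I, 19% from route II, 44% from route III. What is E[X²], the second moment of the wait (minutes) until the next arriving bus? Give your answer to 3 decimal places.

80.024

For each component E[X²] = Var + (mean)², giving I: 56.18; II: 85.84; III: 97.5633.
Overall E[X²] = 0.37·56.18 + 0.19·85.84 + 0.44·97.5633 = 80.0241.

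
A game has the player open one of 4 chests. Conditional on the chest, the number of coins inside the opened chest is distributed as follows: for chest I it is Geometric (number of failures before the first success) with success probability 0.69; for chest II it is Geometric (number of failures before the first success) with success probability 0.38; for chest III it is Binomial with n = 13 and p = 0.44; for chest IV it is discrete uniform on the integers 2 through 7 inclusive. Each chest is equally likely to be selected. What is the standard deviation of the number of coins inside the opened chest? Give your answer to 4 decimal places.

Per component, I: μ=0.449275, E[X²]=0.852972; II: μ=1.63158, E[X²]=6.95568; III: μ=5.72, E[X²]=35.9216; IV: μ=4.5, E[X²]=23.1667.
E[X] = 0.25·0.449275 + 0.25·1.63158 + 0.25·5.72 + 0.25·4.5 = 3.07521.
E[X²] = 0.25·0.852972 + 0.25·6.95568 + 0.25·35.9216 + 0.25·23.1667 = 16.7242.
Var(X) = E[X²] − (E[X])² = 16.7242 − 9.45694 = 7.26729.
SD(X) = √7.26729 = 2.69579.

2.6958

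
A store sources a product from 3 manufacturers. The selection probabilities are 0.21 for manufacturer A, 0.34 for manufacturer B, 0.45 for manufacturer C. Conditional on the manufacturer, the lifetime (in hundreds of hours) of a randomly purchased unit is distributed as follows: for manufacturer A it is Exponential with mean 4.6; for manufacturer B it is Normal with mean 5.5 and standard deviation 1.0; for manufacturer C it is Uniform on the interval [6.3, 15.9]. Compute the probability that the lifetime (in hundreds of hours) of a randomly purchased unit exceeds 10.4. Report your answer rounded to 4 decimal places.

0.2797

Conditional on each manufacturer, P(X > 10.4): A: 0.10426; B: 4.79183e-07; C: 0.572917.
By total probability, P(X > 10.4) = 0.21·0.10426 + 0.34·4.79183e-07 + 0.45·0.572917 = 0.279707.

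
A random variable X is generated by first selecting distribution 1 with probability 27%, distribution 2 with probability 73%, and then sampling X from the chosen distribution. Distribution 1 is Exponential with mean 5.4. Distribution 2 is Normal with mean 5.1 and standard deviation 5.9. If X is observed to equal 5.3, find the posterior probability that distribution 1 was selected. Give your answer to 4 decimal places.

Likelihoods f(5.3 | ·): 1: 0.0693992; 2: 0.0675785.
Posterior ∝ prior × likelihood. Numerator for 1: 0.27·0.0693992 = 0.0187378.
Normalizing constant: 0.27·0.0693992 + 0.73·0.0675785 = 0.0680701.
P(1 | observation) = 0.0187378 / 0.0680701 = 0.275272.

0.2753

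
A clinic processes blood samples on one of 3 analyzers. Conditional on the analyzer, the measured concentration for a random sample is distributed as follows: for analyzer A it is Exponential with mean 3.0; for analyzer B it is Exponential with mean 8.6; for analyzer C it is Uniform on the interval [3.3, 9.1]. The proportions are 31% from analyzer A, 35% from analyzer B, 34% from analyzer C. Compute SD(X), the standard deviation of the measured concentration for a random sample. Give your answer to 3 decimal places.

5.899

Per component, A: μ=3, E[X²]=18; B: μ=8.6, E[X²]=147.92; C: μ=6.2, E[X²]=41.2433.
E[X] = 0.31·3 + 0.35·8.6 + 0.34·6.2 = 6.048.
E[X²] = 0.31·18 + 0.35·147.92 + 0.34·41.2433 = 71.3747.
Var(X) = E[X²] − (E[X])² = 71.3747 − 36.5783 = 34.7964.
SD(X) = √34.7964 = 5.89885.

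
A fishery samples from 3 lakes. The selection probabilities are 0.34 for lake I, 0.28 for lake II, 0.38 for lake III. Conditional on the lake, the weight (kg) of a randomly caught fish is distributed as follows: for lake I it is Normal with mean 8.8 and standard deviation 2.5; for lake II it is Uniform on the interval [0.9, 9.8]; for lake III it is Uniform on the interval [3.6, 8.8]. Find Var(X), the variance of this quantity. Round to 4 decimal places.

6.9129

Per component, I: μ=8.8, E[X²]=83.69; II: μ=5.35, E[X²]=35.2233; III: μ=6.2, E[X²]=40.6933.
E[X] = 0.34·8.8 + 0.28·5.35 + 0.38·6.2 = 6.846.
E[X²] = 0.34·83.69 + 0.28·35.2233 + 0.38·40.6933 = 53.7806.
Var(X) = E[X²] − (E[X])² = 53.7806 − 46.8677 = 6.91288.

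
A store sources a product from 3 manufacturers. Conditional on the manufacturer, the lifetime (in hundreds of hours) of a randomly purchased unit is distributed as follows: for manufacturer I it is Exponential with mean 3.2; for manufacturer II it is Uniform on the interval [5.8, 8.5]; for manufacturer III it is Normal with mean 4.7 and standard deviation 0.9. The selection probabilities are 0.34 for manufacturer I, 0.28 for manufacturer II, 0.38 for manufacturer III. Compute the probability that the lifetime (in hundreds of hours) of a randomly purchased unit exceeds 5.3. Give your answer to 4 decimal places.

0.4408

Conditional on each manufacturer, P(X > 5.3): I: 0.190853; II: 1; III: 0.252493.
By total probability, P(X > 5.3) = 0.34·0.190853 + 0.28·1 + 0.38·0.252493 = 0.440837.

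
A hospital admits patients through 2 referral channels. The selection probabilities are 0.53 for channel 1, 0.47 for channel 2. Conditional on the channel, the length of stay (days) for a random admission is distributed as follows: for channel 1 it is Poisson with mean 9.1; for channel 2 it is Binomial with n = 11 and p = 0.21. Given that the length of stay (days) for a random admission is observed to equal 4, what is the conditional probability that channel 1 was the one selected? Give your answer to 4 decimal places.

Likelihoods P(X=4 | ·): 1: 0.0319062; 2: 0.123248.
Posterior ∝ prior × likelihood. Numerator for 1: 0.53·0.0319062 = 0.0169103.
Normalizing constant: 0.53·0.0319062 + 0.47·0.123248 = 0.0748369.
P(1 | observation) = 0.0169103 / 0.0748369 = 0.225961.

0.2260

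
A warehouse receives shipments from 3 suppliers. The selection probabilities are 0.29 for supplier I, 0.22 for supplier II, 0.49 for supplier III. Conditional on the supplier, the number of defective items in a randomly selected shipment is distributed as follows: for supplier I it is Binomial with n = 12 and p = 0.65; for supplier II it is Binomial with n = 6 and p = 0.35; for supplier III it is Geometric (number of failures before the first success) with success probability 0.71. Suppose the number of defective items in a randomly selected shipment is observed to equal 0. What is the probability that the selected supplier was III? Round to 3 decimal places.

0.954

Likelihoods P(X=0 | ·): I: 3.37922e-06; II: 0.0754189; III: 0.71.
Posterior ∝ prior × likelihood. Numerator for III: 0.49·0.71 = 0.3479.
Normalizing constant: 0.29·3.37922e-06 + 0.22·0.0754189 + 0.49·0.71 = 0.364493.
P(III | observation) = 0.3479 / 0.364493 = 0.954476.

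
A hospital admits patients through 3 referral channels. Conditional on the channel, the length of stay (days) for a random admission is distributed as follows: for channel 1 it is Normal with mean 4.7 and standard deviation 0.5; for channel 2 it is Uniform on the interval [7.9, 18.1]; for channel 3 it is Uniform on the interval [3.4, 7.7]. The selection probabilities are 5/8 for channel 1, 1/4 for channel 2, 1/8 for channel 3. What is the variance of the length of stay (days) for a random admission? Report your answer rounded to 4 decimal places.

Per component, 1: μ=4.7, E[X²]=22.34; 2: μ=13, E[X²]=177.67; 3: μ=5.55, E[X²]=32.3433.
E[X] = 0.625·4.7 + 0.25·13 + 0.125·5.55 = 6.88125.
E[X²] = 0.625·22.34 + 0.25·177.67 + 0.125·32.3433 = 62.4229.
Var(X) = E[X²] − (E[X])² = 62.4229 − 47.3516 = 15.0713.

15.0713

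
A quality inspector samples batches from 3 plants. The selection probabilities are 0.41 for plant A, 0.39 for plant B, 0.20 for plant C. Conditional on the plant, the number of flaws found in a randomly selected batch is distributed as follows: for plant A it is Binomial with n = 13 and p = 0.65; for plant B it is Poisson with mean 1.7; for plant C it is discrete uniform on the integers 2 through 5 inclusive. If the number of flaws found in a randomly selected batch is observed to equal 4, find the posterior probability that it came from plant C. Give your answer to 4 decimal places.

Likelihoods P(X=4 | ·): A: 0.0100594; B: 0.0635746; C: 0.25.
Posterior ∝ prior × likelihood. Numerator for C: 0.2·0.25 = 0.05.
Normalizing constant: 0.41·0.0100594 + 0.39·0.0635746 + 0.2·0.25 = 0.0789185.
P(C | observation) = 0.05 / 0.0789185 = 0.633565.

0.6336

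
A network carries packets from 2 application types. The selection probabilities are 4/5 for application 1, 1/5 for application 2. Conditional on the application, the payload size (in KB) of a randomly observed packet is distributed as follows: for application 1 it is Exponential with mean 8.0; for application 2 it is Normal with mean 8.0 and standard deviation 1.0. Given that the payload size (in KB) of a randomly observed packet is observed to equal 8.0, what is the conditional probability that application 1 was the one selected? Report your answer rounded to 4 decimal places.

Likelihoods f(8.0 | ·): 1: 0.0459849; 2: 0.398942.
Posterior ∝ prior × likelihood. Numerator for 1: 0.8·0.0459849 = 0.0367879.
Normalizing constant: 0.8·0.0459849 + 0.2·0.398942 = 0.116576.
P(1 | observation) = 0.0367879 / 0.116576 = 0.315569.

0.3156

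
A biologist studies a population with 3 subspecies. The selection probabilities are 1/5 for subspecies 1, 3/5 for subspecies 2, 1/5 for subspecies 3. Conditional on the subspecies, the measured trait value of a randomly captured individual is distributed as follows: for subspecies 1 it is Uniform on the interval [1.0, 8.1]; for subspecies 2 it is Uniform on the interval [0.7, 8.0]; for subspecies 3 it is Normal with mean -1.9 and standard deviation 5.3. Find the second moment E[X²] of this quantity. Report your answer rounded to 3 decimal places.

25.339

For each component E[X²] = Var + (mean)², giving 1: 24.9033; 2: 23.3633; 3: 31.7.
Overall E[X²] = 0.2·24.9033 + 0.6·23.3633 + 0.2·31.7 = 25.3387.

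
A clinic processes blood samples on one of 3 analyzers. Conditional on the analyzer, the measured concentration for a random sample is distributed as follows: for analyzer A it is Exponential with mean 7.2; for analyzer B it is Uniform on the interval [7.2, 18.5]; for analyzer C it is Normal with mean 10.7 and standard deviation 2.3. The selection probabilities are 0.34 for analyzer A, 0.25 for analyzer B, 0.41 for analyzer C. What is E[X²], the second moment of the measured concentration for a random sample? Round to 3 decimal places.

For each component E[X²] = Var + (mean)², giving A: 103.68; B: 175.763; C: 119.78.
Overall E[X²] = 0.34·103.68 + 0.25·175.763 + 0.41·119.78 = 128.302.

128.302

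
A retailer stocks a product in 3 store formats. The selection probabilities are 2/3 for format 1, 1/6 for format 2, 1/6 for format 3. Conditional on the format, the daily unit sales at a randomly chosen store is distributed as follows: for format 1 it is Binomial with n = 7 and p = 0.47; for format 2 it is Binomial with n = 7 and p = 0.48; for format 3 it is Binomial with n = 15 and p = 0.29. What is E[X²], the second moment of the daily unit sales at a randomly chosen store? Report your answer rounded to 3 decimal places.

14.220

For each component E[X²] = Var + (mean)², giving 1: 12.5678; 2: 13.0368; 3: 22.011.
Overall E[X²] = 0.666667·12.5678 + 0.166667·13.0368 + 0.166667·22.011 = 14.2198.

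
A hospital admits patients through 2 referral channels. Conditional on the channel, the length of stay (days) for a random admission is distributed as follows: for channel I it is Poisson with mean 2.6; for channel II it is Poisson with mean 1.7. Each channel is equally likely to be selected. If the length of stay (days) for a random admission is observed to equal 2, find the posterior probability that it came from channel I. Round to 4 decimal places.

0.4874

Likelihoods P(X=2 | ·): I: 0.251045; II: 0.263978.
Posterior ∝ prior × likelihood. Numerator for I: 0.5·0.251045 = 0.125522.
Normalizing constant: 0.5·0.251045 + 0.5·0.263978 = 0.257511.
P(I | observation) = 0.125522 / 0.257511 = 0.487444.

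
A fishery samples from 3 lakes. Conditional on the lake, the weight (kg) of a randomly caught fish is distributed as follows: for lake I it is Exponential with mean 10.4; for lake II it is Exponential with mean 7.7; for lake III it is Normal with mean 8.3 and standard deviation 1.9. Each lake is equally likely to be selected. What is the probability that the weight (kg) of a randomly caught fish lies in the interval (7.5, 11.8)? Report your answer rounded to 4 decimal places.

0.3189

Conditional on each lake, P(7.5 < X < 11.8): I: 0.164645; II: 0.161558; III: 0.630412.
By total probability, P(7.5 < X < 11.8) = 0.333333·0.164645 + 0.333333·0.161558 + 0.333333·0.630412 = 0.318872.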